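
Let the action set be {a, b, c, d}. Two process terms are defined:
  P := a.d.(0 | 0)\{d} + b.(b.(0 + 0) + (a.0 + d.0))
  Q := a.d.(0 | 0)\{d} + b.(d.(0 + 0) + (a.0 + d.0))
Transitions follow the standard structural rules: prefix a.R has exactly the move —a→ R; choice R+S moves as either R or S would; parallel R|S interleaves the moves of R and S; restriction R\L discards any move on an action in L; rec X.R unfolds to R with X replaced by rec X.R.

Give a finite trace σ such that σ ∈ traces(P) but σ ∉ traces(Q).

LTS(P): 6 reachable states
  p0 = a.d.(0 | 0)\{d} + b.(b.(0 + 0) + (a.0 + d.0)) ⊢ ··a··> p1, ··b··> p2
  p1 = d.(0 | 0)\{d} ⊢ ··d··> p3
  p2 = b.(0 + 0) + (a.0 + d.0) ⊢ ··a··> p4, ··b··> p5, ··d··> p4
  p3 = (0 | 0)\{d} ⊢ deadlocked
  p4 = 0 ⊢ deadlocked
  p5 = 0 + 0 ⊢ deadlocked
LTS(Q): 6 reachable states
  q0 = a.d.(0 | 0)\{d} + b.(d.(0 + 0) + (a.0 + d.0)) ⊢ ··a··> q1, ··b··> q2
  q1 = d.(0 | 0)\{d} ⊢ ··d··> q3
  q2 = d.(0 + 0) + (a.0 + d.0) ⊢ ··a··> q4, ··d··> q4, ··d··> q5
  q3 = (0 | 0)\{d} ⊢ deadlocked
  q4 = 0 ⊢ deadlocked
  q5 = 0 + 0 ⊢ deadlocked
Run σ = ⟨bb⟩ on P: start {p0}
  after b @ step 1: {p2}
  after b @ step 2: {p5}
  — P admits the full trace.
Run σ = ⟨bb⟩ on Q: start {q0}
  after b @ step 1: {q2}
  after b @ step 2: ∅  — Q cannot continue

bb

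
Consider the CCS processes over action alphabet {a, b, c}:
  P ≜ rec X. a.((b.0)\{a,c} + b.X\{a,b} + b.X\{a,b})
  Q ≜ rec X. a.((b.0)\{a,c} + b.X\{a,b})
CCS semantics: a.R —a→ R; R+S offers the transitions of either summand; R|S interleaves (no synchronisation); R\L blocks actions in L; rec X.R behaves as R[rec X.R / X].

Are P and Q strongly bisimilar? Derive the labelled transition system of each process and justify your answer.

Reachable graph of P (4 states):
  p0 = rec X. a.((b.0)\{a,c} + b.X\{a,b} + b.X\{a,b}) :: =a=> p1
  p1 = (b.0)\{a,c} + b.(rec X. a.((b.0)\{a,c} + b.X\{a,b} + b.X\{a,b}))\{a,b} + b.(rec X. a.((b.0)\{a,c} + b.X\{a,b} + b.X\{a,b}))\{a,b} :: =b=> p2, =b=> p3
  p2 = (rec X. a.((b.0)\{a,c} + b.X\{a,b} + b.X\{a,b}))\{a,b} :: ∅
  p3 = 0\{a,c} :: ∅
Reachable graph of Q (4 states):
  q0 = rec X. a.((b.0)\{a,c} + b.X\{a,b}) :: =a=> q1
  q1 = (b.0)\{a,c} + b.(rec X. a.((b.0)\{a,c} + b.X\{a,b}))\{a,b} :: =b=> q2, =b=> q3
  q2 = (rec X. a.((b.0)\{a,c} + b.X\{a,b}))\{a,b} :: ∅
  q3 = 0\{a,c} :: ∅
Bisimilarity quotient blocks:
  B0 = {p0, q0}
  B1 = {p1, q1}
  B2 = {p2, p3, q2, q3}
p0 ∈ B0, q0 ∈ B0 → same block

bisimilar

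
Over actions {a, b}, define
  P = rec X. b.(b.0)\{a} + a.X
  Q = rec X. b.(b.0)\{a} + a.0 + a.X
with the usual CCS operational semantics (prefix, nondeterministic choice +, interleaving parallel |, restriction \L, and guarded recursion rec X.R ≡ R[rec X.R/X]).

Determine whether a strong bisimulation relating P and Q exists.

P's transition system — 3 states:
  u0 = rec X. b.(b.0)\{a} + a.X | —a→ u0, —b→ u1
  u1 = (b.0)\{a} | —b→ u2
  u2 = 0\{a} | deadlocked
Q's transition system — 4 states:
  v0 = rec X. b.(b.0)\{a} + a.0 + a.X | —a→ v0, —a→ v1, —b→ v2
  v1 = 0 | deadlocked
  v2 = (b.0)\{a} | —b→ v3
  v3 = 0\{a} | deadlocked
Bisimilarity quotient blocks:
  B0 = {u0}
  B1 = {u1, v2}
  B2 = {u2, v1, v3}
  B3 = {v0}
u0 ∈ B0, v0 ∈ B3 → different blocks

P ≁ Q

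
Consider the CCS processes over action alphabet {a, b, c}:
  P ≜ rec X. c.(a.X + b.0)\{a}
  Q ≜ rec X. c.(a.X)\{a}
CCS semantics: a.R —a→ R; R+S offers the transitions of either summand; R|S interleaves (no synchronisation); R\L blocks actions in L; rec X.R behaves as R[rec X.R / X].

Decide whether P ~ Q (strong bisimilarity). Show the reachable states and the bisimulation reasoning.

Reachable graph of P (3 states):
  s0 = rec X. c.(a.X + b.0)\{a} | —c→ s1
  s1 = (a.(rec X. c.(a.X + b.0)\{a}) + b.0)\{a} | —b→ s2
  s2 = 0\{a} | deadlocked
Reachable graph of Q (2 states):
  t0 = rec X. c.(a.X)\{a} | —c→ t1
  t1 = (a.(rec X. c.(a.X)\{a}))\{a} | deadlocked
Partition-refinement fixed point:
  B0 = {s0}
  B1 = {s1}
  B2 = {s2, t1}
  B3 = {t0}
s0 ∈ B0, t0 ∈ B3 → different blocks

P ≁ Q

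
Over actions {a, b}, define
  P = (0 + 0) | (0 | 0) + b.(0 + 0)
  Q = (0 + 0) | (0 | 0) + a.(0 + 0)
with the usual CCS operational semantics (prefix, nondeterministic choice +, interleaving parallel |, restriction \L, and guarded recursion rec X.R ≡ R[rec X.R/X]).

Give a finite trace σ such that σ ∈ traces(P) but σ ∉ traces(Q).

LTS(P): 2 reachable states
  u0 = (0 + 0) | (0 | 0) + b.(0 + 0) → —b→ u1
  u1 = 0 + 0 → ∅
LTS(Q): 2 reachable states
  v0 = (0 + 0) | (0 | 0) + a.(0 + 0) → —a→ v1
  v1 = 0 + 0 → ∅
Run σ = ⟨b⟩ on P: start {u0}
  after b @ step 1: {u1}
  ✓ P
Run σ = ⟨b⟩ on Q: start {v0}
  after b @ step 1: ∅  — Q cannot continue

b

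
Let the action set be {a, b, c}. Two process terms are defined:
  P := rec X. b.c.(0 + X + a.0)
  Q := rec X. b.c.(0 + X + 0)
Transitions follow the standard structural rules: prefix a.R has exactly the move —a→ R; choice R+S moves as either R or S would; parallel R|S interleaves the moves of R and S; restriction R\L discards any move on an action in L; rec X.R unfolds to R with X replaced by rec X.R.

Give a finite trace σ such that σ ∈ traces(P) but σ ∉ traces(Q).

LTS(P): 4 reachable states
  p0 = rec X. b.c.(0 + X + a.0) has moves --b--▸ p1
  p1 = c.(0 + (rec X. b.c.(0 + X + a.0)) + a.0) has moves --c--▸ p2
  p2 = 0 + (rec X. b.c.(0 + X + a.0)) + a.0 has moves --a--▸ p3, --b--▸ p1
  p3 = 0 has moves deadlocked
LTS(Q): 3 reachable states
  q0 = rec X. b.c.(0 + X + 0) has moves --b--▸ q1
  q1 = c.(0 + (rec X. b.c.(0 + X + 0)) + 0) has moves --c--▸ q2
  q2 = 0 + (rec X. b.c.(0 + X + 0)) + 0 has moves --b--▸ q1
Trace ⟨bca⟩ through P, begin at {p0}:
  step 1 (b): {p1}
  step 2 (c): {p2}
  step 3 (a): {p3}
  ✓ P
Trace ⟨bca⟩ through Q, begin at {q0}:
  step 1 (b): {q1}
  step 2 (c): {q2}
  step 3 (a): ∅  — Q cannot continue

bca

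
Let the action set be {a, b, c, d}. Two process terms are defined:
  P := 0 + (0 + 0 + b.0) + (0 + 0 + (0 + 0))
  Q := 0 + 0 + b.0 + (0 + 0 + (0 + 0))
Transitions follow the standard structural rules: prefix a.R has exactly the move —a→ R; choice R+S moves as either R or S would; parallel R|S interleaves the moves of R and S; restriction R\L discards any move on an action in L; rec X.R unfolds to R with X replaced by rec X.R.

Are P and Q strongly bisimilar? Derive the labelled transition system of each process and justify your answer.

P's transition system — 2 states:
  p0 = 0 + (0 + 0 + b.0) + (0 + 0 + (0 + 0)) ⊢ =b=> p1
  p1 = 0 ⊢ (no moves)
Q's transition system — 2 states:
  q0 = 0 + 0 + b.0 + (0 + 0 + (0 + 0)) ⊢ =b=> q1
  q1 = 0 ⊢ (no moves)
Coarsest stable partition (strong bisimilarity classes):
  B0 = {p0, q0}
  B1 = {p1, q1}
p0 ∈ B0, q0 ∈ B0 → same block

YES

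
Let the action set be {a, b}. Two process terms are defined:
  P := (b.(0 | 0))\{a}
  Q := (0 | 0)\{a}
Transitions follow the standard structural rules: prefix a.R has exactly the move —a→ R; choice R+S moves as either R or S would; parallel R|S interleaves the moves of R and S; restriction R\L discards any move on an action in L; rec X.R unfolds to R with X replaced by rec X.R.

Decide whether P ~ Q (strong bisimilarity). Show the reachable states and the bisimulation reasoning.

P's transition system — 2 states:
  s0 = (b.(0 | 0))\{a} :: —b→ s1
  s1 = (0 | 0)\{a} :: stopped
Q's transition system — 1 states:
  t0 = (0 | 0)\{a} :: stopped
Partition-refinement fixed point:
  B0 = {s0}
  B1 = {s1, t0}
s0 ∈ B0, t0 ∈ B1 → different blocks

not bisimilar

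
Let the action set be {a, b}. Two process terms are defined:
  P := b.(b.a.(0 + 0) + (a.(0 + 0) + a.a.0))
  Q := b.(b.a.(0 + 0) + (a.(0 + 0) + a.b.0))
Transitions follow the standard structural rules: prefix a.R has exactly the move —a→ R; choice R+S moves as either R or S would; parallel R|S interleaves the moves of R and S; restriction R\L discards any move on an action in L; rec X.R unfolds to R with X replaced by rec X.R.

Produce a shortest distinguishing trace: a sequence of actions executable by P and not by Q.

Reachable graph of P (6 states):
  s0 = b.(b.a.(0 + 0) + (a.(0 + 0) + a.a.0)) :: —b→ s1
  s1 = b.a.(0 + 0) + (a.(0 + 0) + a.a.0) :: —a→ s2, —a→ s3, —b→ s4
  s2 = 0 + 0 :: ·
  s3 = a.0 :: —a→ s5
  s4 = a.(0 + 0) :: —a→ s2
  s5 = 0 :: ·
Reachable graph of Q (6 states):
  t0 = b.(b.a.(0 + 0) + (a.(0 + 0) + a.b.0)) :: —b→ t1
  t1 = b.a.(0 + 0) + (a.(0 + 0) + a.b.0) :: —a→ t2, —a→ t3, —b→ t4
  t2 = 0 + 0 :: ·
  t3 = b.0 :: —b→ t5
  t4 = a.(0 + 0) :: —a→ t2
  t5 = 0 :: ·
Run σ = ⟨baa⟩ on P: start {s0}
  [1] b ⇒ {s1}
  [2] a ⇒ {s2, s3}
  [3] a ⇒ {s5}
  ✓ P
Run σ = ⟨baa⟩ on Q: start {t0}
  [1] b ⇒ {t1}
  [2] a ⇒ {t2, t3}
  [3] a ⇒ no successor for Q

baa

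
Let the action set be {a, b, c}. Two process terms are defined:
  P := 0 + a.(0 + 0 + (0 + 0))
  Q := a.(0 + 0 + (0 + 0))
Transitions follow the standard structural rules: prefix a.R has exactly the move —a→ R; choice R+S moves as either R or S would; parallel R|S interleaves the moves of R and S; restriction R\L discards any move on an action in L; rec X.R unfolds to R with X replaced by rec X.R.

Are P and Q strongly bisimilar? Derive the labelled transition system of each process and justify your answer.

P's transition system — 2 states:
  u0 = 0 + a.(0 + 0 + (0 + 0)) has moves --a--▸ u1
  u1 = 0 + 0 + (0 + 0) has moves (no moves)
Q's transition system — 2 states:
  v0 = a.(0 + 0 + (0 + 0)) has moves --a--▸ v1
  v1 = 0 + 0 + (0 + 0) has moves (no moves)
Coarsest stable partition (strong bisimilarity classes):
  B0 = {u0, v0}
  B1 = {u1, v1}
u0 ∈ B0, v0 ∈ B0 → same block

P ~ Q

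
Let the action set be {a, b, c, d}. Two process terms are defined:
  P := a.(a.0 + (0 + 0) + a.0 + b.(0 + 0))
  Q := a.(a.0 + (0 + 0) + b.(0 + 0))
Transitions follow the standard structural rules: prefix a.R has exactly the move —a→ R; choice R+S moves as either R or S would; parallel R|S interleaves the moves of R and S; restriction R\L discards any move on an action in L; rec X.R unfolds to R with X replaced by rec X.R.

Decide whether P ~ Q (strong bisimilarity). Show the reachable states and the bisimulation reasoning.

Reachable graph of P (4 states):
  u0 = a.(a.0 + (0 + 0) + a.0 + b.(0 + 0)) → —a→ u1
  u1 = a.0 + (0 + 0) + a.0 + b.(0 + 0) → —a→ u2, —b→ u3
  u2 = 0 → ·
  u3 = 0 + 0 → ·
Reachable graph of Q (4 states):
  v0 = a.(a.0 + (0 + 0) + b.(0 + 0)) → —a→ v1
  v1 = a.0 + (0 + 0) + b.(0 + 0) → —a→ v2, —b→ v3
  v2 = 0 → ·
  v3 = 0 + 0 → ·
Bisimilarity quotient blocks:
  B0 = {u0, v0}
  B1 = {u1, v1}
  B2 = {u2, u3, v2, v3}
u0 ∈ B0, v0 ∈ B0 → same block

P ~ Q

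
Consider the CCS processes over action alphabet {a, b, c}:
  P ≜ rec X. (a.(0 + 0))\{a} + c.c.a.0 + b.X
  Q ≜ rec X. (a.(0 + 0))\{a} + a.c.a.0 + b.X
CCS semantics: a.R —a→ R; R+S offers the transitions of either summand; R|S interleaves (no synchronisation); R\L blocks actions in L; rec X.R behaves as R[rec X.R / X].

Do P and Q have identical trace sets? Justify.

trace-distinct — witness ⟨c⟩

P's transition system — 4 states:
  p0 = rec X. (a.(0 + 0))\{a} + c.c.a.0 + b.X | =b=> p0, =c=> p1
  p1 = c.a.0 | =c=> p2
  p2 = a.0 | =a=> p3
  p3 = 0 | stopped
Q's transition system — 4 states:
  q0 = rec X. (a.(0 + 0))\{a} + a.c.a.0 + b.X | =a=> q1, =b=> q0
  q1 = c.a.0 | =c=> q2
  q2 = a.0 | =a=> q3
  q3 = 0 | stopped
Run σ = ⟨c⟩ on P: start {p0}
  after c @ step 1: {p1}
  ✓ P
Run σ = ⟨c⟩ on Q: start {q0}
  after c @ step 1: no successor for Q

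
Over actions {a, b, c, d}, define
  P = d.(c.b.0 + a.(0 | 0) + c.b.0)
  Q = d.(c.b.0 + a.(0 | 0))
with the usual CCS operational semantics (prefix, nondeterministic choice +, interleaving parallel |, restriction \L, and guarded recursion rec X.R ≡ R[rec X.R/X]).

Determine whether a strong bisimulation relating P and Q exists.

YES

P's transition system — 5 states:
  p0 = d.(c.b.0 + a.(0 | 0) + c.b.0) | ··d··> p1
  p1 = c.b.0 + a.(0 | 0) + c.b.0 | ··a··> p2, ··c··> p3
  p2 = 0 | 0 | stopped
  p3 = b.0 | ··b··> p4
  p4 = 0 | stopped
Q's transition system — 5 states:
  q0 = d.(c.b.0 + a.(0 | 0)) | ··d··> q1
  q1 = c.b.0 + a.(0 | 0) | ··a··> q2, ··c··> q3
  q2 = 0 | 0 | stopped
  q3 = b.0 | ··b··> q4
  q4 = 0 | stopped
Coarsest stable partition (strong bisimilarity classes):
  B0 = {p0, q0}
  B1 = {p1, q1}
  B2 = {p2, p4, q2, q4}
  B3 = {p3, q3}
p0 ∈ B0, q0 ∈ B0 → same block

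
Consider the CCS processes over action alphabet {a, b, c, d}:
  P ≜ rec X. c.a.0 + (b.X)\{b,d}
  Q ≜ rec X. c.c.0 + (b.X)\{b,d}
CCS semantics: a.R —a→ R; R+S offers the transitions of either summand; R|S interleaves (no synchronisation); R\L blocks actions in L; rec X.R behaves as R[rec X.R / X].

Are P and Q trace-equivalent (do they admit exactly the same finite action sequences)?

trace-distinct — witness ⟨ca⟩

LTS(P): 3 reachable states
  u0 = rec X. c.a.0 + (b.X)\{b,d} has moves ··c··> u1
  u1 = a.0 has moves ··a··> u2
  u2 = 0 has moves stopped
LTS(Q): 3 reachable states
  v0 = rec X. c.c.0 + (b.X)\{b,d} has moves ··c··> v1
  v1 = c.0 has moves ··c··> v2
  v2 = 0 has moves stopped
Run σ = ⟨ca⟩ on P: start {u0}
  after c @ step 1: {u1}
  after a @ step 2: {u2}
  ✓ P
Run σ = ⟨ca⟩ on Q: start {v0}
  after c @ step 1: {v1}
  after a @ step 2: ∅  — Q cannot continue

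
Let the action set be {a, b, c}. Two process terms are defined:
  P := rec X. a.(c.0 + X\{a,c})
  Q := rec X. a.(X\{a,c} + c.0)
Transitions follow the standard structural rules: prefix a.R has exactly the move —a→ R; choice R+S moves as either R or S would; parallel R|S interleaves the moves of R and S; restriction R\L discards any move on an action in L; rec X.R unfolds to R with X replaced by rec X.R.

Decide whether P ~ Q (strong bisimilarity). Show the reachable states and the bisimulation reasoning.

P ~ Q

Reachable graph of P (3 states):
  u0 = rec X. a.(c.0 + X\{a,c}) :: —a→ u1
  u1 = c.0 + (rec X. a.(c.0 + X\{a,c}))\{a,c} :: —c→ u2
  u2 = 0 :: ∅
Reachable graph of Q (3 states):
  v0 = rec X. a.(X\{a,c} + c.0) :: —a→ v1
  v1 = (rec X. a.(X\{a,c} + c.0))\{a,c} + c.0 :: —c→ v2
  v2 = 0 :: ∅
Coarsest stable partition (strong bisimilarity classes):
  B0 = {u0, v0}
  B1 = {u1, v1}
  B2 = {u2, v2}
u0 ∈ B0, v0 ∈ B0 → same block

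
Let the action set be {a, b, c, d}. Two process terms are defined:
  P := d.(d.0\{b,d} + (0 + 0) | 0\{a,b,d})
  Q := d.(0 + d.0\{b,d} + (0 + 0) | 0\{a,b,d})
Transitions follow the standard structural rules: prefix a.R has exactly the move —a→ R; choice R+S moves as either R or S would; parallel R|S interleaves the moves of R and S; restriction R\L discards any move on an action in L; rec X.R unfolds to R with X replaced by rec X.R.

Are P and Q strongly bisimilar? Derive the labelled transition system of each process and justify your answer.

YES

P's transition system — 3 states:
  p0 = d.(d.0\{b,d} + (0 + 0) | 0\{a,b,d}) :: -d-> p1
  p1 = d.0\{b,d} + (0 + 0) | 0\{a,b,d} :: -d-> p2
  p2 = 0\{b,d} :: ∅
Q's transition system — 3 states:
  q0 = d.(0 + d.0\{b,d} + (0 + 0) | 0\{a,b,d}) :: -d-> q1
  q1 = 0 + d.0\{b,d} + (0 + 0) | 0\{a,b,d} :: -d-> q2
  q2 = 0\{b,d} :: ∅
Coarsest stable partition (strong bisimilarity classes):
  B0 = {p0, q0}
  B1 = {p1, q1}
  B2 = {p2, q2}
p0 ∈ B0, q0 ∈ B0 → same block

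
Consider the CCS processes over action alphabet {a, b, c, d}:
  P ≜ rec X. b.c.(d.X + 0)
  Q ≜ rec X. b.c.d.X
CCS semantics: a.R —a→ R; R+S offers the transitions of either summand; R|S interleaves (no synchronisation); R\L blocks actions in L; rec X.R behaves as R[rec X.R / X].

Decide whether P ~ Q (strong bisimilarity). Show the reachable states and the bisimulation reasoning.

P ~ Q

P's transition system — 3 states:
  u0 = rec X. b.c.(d.X + 0) has moves -b-> u1
  u1 = c.(d.(rec X. b.c.(d.X + 0)) + 0) has moves -c-> u2
  u2 = d.(rec X. b.c.(d.X + 0)) + 0 has moves -d-> u0
Q's transition system — 3 states:
  v0 = rec X. b.c.d.X has moves -b-> v1
  v1 = c.d.(rec X. b.c.d.X) has moves -c-> v2
  v2 = d.(rec X. b.c.d.X) has moves -d-> v0
Coarsest stable partition (strong bisimilarity classes):
  B0 = {u0, v0}
  B1 = {u1, v1}
  B2 = {u2, v2}
u0 ∈ B0, v0 ∈ B0 → same block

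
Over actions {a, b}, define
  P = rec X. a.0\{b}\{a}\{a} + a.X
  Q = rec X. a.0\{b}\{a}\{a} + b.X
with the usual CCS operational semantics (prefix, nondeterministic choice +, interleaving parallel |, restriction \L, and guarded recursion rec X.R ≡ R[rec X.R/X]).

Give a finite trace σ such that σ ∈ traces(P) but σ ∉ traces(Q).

aa

Reachable graph of P (2 states):
  u0 = rec X. a.0\{b}\{a}\{a} + a.X | --a--▸ u0, --a--▸ u1
  u1 = 0\{b}\{a}\{a} | (no moves)
Reachable graph of Q (2 states):
  v0 = rec X. a.0\{b}\{a}\{a} + b.X | --a--▸ v1, --b--▸ v0
  v1 = 0\{b}\{a}\{a} | (no moves)
Run σ = ⟨aa⟩ on P: start {u0}
  step 1 (a): {u0, u1}
  step 2 (a): {u0, u1}
  ✓ P
Run σ = ⟨aa⟩ on Q: start {v0}
  step 1 (a): {v1}
  step 2 (a): no successor for Q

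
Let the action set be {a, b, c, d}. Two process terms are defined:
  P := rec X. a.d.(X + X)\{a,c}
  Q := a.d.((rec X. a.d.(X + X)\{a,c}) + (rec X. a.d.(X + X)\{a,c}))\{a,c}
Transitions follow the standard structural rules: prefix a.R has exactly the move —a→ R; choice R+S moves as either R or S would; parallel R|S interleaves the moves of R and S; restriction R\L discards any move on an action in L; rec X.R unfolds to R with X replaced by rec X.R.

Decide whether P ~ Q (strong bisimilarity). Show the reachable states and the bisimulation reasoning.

bisimilar

Reachable graph of P (3 states):
  p0 = rec X. a.d.(X + X)\{a,c} → --a--▸ p1
  p1 = d.((rec X. a.d.(X + X)\{a,c}) + (rec X. a.d.(X + X)\{a,c}))\{a,c} → --d--▸ p2
  p2 = ((rec X. a.d.(X + X)\{a,c}) + (rec X. a.d.(X + X)\{a,c}))\{a,c} → ·
Reachable graph of Q (3 states):
  q0 = a.d.((rec X. a.d.(X + X)\{a,c}) + (rec X. a.d.(X + X)\{a,c}))\{a,c} → --a--▸ q1
  q1 = d.((rec X. a.d.(X + X)\{a,c}) + (rec X. a.d.(X + X)\{a,c}))\{a,c} → --d--▸ q2
  q2 = ((rec X. a.d.(X + X)\{a,c}) + (rec X. a.d.(X + X)\{a,c}))\{a,c} → ·
Bisimilarity quotient blocks:
  B0 = {p0, q0}
  B1 = {p1, q1}
  B2 = {p2, q2}
p0 ∈ B0, q0 ∈ B0 → same block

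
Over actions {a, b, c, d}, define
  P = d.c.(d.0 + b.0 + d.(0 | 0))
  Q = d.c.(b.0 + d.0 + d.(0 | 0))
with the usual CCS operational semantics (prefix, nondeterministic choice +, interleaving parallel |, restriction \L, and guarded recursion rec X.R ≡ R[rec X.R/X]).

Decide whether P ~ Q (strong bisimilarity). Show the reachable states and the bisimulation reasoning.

LTS(P): 5 reachable states
  m0 = d.c.(d.0 + b.0 + d.(0 | 0)) has moves ··d··> m1
  m1 = c.(d.0 + b.0 + d.(0 | 0)) has moves ··c··> m2
  m2 = d.0 + b.0 + d.(0 | 0) has moves ··b··> m3, ··d··> m3, ··d··> m4
  m3 = 0 has moves ∅
  m4 = 0 | 0 has moves ∅
LTS(Q): 5 reachable states
  n0 = d.c.(b.0 + d.0 + d.(0 | 0)) has moves ··d··> n1
  n1 = c.(b.0 + d.0 + d.(0 | 0)) has moves ··c··> n2
  n2 = b.0 + d.0 + d.(0 | 0) has moves ··b··> n3, ··d··> n3, ··d··> n4
  n3 = 0 has moves ∅
  n4 = 0 | 0 has moves ∅
Bisimilarity quotient blocks:
  B0 = {m0, n0}
  B1 = {m1, n1}
  B2 = {m2, n2}
  B3 = {m3, m4, n3, n4}
m0 ∈ B0, n0 ∈ B0 → same block

P ~ Q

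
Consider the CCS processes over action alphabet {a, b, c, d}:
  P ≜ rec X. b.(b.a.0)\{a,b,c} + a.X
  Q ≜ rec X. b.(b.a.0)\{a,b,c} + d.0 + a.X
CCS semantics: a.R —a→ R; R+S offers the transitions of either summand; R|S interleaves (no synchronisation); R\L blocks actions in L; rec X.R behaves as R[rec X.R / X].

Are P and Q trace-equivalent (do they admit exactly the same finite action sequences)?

LTS(P): 2 reachable states
  m0 = rec X. b.(b.a.0)\{a,b,c} + a.X → --a--▸ m0, --b--▸ m1
  m1 = (b.a.0)\{a,b,c} → deadlocked
LTS(Q): 3 reachable states
  n0 = rec X. b.(b.a.0)\{a,b,c} + d.0 + a.X → --a--▸ n0, --b--▸ n1, --d--▸ n2
  n1 = (b.a.0)\{a,b,c} → deadlocked
  n2 = 0 → deadlocked
Trace ⟨d⟩ through Q, begin at {n0}:
  [1] d ⇒ {n2}
  — Q admits the full trace.
Trace ⟨d⟩ through P, begin at {m0}:
  [1] d ⇒ no successor for P

traces(P) ≠ traces(Q) — witness ⟨d⟩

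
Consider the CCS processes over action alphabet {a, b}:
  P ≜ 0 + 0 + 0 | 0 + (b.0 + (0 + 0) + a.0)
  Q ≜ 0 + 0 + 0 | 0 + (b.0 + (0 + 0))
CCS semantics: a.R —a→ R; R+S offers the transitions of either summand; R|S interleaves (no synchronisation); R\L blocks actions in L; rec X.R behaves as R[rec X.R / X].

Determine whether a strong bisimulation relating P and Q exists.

LTS(P): 2 reachable states
  u0 = 0 + 0 + 0 | 0 + (b.0 + (0 + 0) + a.0) :: —a→ u1, —b→ u1
  u1 = 0 :: ∅
LTS(Q): 2 reachable states
  v0 = 0 + 0 + 0 | 0 + (b.0 + (0 + 0)) :: —b→ v1
  v1 = 0 :: ∅
Partition-refinement fixed point:
  B0 = {u0}
  B1 = {u1, v1}
  B2 = {v0}
u0 ∈ B0, v0 ∈ B2 → different blocks

NO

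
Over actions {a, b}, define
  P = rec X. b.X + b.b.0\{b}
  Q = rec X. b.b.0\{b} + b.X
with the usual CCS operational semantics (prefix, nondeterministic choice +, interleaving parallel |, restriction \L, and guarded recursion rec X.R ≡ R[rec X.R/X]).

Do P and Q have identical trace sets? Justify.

traces(P) = traces(Q)

Reachable graph of P (3 states):
  p0 = rec X. b.X + b.b.0\{b} ⊢ —b→ p0, —b→ p1
  p1 = b.0\{b} ⊢ —b→ p2
  p2 = 0\{b} ⊢ ∅
Reachable graph of Q (3 states):
  q0 = rec X. b.b.0\{b} + b.X ⊢ —b→ q0, —b→ q1
  q1 = b.0\{b} ⊢ —b→ q2
  q2 = 0\{b} ⊢ ∅
Bisimilarity quotient blocks:
  B0 = {p0, q0}
  B1 = {p1, q1}
  B2 = {p2, q2}
p0 ∈ B0, q0 ∈ B0 → same block
Bisimilar ⇒ trace-equivalent.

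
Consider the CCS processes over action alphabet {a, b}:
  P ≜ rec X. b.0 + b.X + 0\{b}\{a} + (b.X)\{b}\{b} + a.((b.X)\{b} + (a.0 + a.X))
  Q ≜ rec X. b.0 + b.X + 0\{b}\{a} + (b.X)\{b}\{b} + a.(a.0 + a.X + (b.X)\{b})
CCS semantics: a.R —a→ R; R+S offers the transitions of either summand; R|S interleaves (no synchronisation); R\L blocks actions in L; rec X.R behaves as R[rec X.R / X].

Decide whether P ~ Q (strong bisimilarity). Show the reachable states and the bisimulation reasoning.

Reachable graph of P (3 states):
  s0 = rec X. b.0 + b.X + 0\{b}\{a} + (b.X)\{b}\{b} + a.((b.X)\{b} + (a.0 + a.X)) → -a-> s1, -b-> s0, -b-> s2
  s1 = (b.(rec X. b.0 + b.X + 0\{b}\{a} + (b.X)\{b}\{b} + a.((b.X)\{b} + (a.0 + a.X))))\{b} + (a.0 + a.(rec X. b.0 + b.X + 0\{b}\{a} + (b.X)\{b}\{b} + a.((b.X)\{b} + (a.0 + a.X)))) → -a-> s0, -a-> s2
  s2 = 0 → ∅
Reachable graph of Q (3 states):
  t0 = rec X. b.0 + b.X + 0\{b}\{a} + (b.X)\{b}\{b} + a.(a.0 + a.X + (b.X)\{b}) → -a-> t1, -b-> t0, -b-> t2
  t1 = a.0 + a.(rec X. b.0 + b.X + 0\{b}\{a} + (b.X)\{b}\{b} + a.(a.0 + a.X + (b.X)\{b})) + (b.(rec X. b.0 + b.X + 0\{b}\{a} + (b.X)\{b}\{b} + a.(a.0 + a.X + (b.X)\{b})))\{b} → -a-> t0, -a-> t2
  t2 = 0 → ∅
Bisimilarity quotient blocks:
  B0 = {s0, t0}
  B1 = {s1, t1}
  B2 = {s2, t2}
s0 ∈ B0, t0 ∈ B0 → same block

P ~ Q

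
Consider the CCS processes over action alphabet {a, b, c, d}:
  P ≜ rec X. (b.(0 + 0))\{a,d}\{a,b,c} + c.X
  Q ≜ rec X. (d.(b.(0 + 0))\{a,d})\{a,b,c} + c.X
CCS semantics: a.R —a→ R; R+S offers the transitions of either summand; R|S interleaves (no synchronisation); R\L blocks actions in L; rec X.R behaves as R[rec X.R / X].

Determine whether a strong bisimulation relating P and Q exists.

P ≁ Q

P's transition system — 1 states:
  s0 = rec X. (b.(0 + 0))\{a,d}\{a,b,c} + c.X ⊢ -c-> s0
Q's transition system — 2 states:
  t0 = rec X. (d.(b.(0 + 0))\{a,d})\{a,b,c} + c.X ⊢ -c-> t0, -d-> t1
  t1 = (b.(0 + 0))\{a,d}\{a,b,c} ⊢ (no moves)
Bisimilarity quotient blocks:
  B0 = {s0}
  B1 = {t0}
  B2 = {t1}
s0 ∈ B0, t0 ∈ B1 → different blocks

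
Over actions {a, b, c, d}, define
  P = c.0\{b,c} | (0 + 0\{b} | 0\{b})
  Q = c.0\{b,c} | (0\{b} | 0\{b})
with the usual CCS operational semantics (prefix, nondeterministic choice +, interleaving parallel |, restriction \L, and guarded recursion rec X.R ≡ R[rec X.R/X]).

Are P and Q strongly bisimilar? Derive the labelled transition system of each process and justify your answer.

YES

P's transition system — 2 states:
  p0 = c.0\{b,c} | (0 + 0\{b} | 0\{b}) :: ··c··> p1
  p1 = 0\{b,c} | (0 + 0\{b} | 0\{b}) :: (no moves)
Q's transition system — 2 states:
  q0 = c.0\{b,c} | (0\{b} | 0\{b}) :: ··c··> q1
  q1 = 0\{b,c} | (0\{b} | 0\{b}) :: (no moves)
Partition-refinement fixed point:
  B0 = {p0, q0}
  B1 = {p1, q1}
p0 ∈ B0, q0 ∈ B0 → same block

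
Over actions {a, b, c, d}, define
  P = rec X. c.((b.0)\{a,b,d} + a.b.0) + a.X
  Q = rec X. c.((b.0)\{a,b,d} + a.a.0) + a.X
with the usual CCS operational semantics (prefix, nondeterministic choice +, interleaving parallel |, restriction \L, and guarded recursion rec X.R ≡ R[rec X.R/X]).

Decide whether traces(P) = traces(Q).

trace-distinct — witness ⟨cab⟩

P's transition system — 4 states:
  p0 = rec X. c.((b.0)\{a,b,d} + a.b.0) + a.X :: —a→ p0, —c→ p1
  p1 = (b.0)\{a,b,d} + a.b.0 :: —a→ p2
  p2 = b.0 :: —b→ p3
  p3 = 0 :: stopped
Q's transition system — 4 states:
  q0 = rec X. c.((b.0)\{a,b,d} + a.a.0) + a.X :: —a→ q0, —c→ q1
  q1 = (b.0)\{a,b,d} + a.a.0 :: —a→ q2
  q2 = a.0 :: —a→ q3
  q3 = 0 :: stopped
Trace ⟨cab⟩ through P, begin at {p0}:
  step 1 (c): {p1}
  step 2 (a): {p2}
  step 3 (b): {p3}
  ✓ P
Trace ⟨cab⟩ through Q, begin at {q0}:
  step 1 (c): {q1}
  step 2 (a): {q2}
  step 3 (b): ∅  — Q cannot continue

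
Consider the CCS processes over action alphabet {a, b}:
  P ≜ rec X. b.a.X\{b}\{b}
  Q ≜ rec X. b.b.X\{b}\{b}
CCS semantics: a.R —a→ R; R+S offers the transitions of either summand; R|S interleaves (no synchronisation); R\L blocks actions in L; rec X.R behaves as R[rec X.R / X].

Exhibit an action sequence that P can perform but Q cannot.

P's transition system — 3 states:
  m0 = rec X. b.a.X\{b}\{b} → —b→ m1
  m1 = a.(rec X. b.a.X\{b}\{b})\{b}\{b} → —a→ m2
  m2 = (rec X. b.a.X\{b}\{b})\{b}\{b} → stopped
Q's transition system — 3 states:
  n0 = rec X. b.b.X\{b}\{b} → —b→ n1
  n1 = b.(rec X. b.b.X\{b}\{b})\{b}\{b} → —b→ n2
  n2 = (rec X. b.b.X\{b}\{b})\{b}\{b} → stopped
Trace ⟨ba⟩ through P, begin at {m0}:
  [1] b ⇒ {m1}
  [2] a ⇒ {m2}
  — P admits the full trace.
Trace ⟨ba⟩ through Q, begin at {n0}:
  [1] b ⇒ {n1}
  [2] a ⇒ no successor for Q

ba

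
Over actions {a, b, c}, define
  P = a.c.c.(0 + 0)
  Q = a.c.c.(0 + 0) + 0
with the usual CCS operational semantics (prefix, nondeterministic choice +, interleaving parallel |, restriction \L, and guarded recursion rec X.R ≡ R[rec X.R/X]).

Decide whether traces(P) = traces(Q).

P's transition system — 4 states:
  p0 = a.c.c.(0 + 0) :: ··a··> p1
  p1 = c.c.(0 + 0) :: ··c··> p2
  p2 = c.(0 + 0) :: ··c··> p3
  p3 = 0 + 0 :: stopped
Q's transition system — 4 states:
  q0 = a.c.c.(0 + 0) + 0 :: ··a··> q1
  q1 = c.c.(0 + 0) :: ··c··> q2
  q2 = c.(0 + 0) :: ··c··> q3
  q3 = 0 + 0 :: stopped
Partition-refinement fixed point:
  B0 = {p0, q0}
  B1 = {p1, q1}
  B2 = {p2, q2}
  B3 = {p3, q3}
p0 ∈ B0, q0 ∈ B0 → same block
Bisimilar ⇒ trace-equivalent.

YES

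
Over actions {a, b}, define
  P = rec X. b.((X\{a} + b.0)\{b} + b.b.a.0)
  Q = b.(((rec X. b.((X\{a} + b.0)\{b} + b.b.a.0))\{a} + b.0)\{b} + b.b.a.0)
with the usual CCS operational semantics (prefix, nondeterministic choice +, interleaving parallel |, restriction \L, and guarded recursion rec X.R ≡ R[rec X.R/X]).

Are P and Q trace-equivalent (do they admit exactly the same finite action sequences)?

trace-equivalent

Reachable graph of P (5 states):
  u0 = rec X. b.((X\{a} + b.0)\{b} + b.b.a.0) :: —b→ u1
  u1 = ((rec X. b.((X\{a} + b.0)\{b} + b.b.a.0))\{a} + b.0)\{b} + b.b.a.0 :: —b→ u2
  u2 = b.a.0 :: —b→ u3
  u3 = a.0 :: —a→ u4
  u4 = 0 :: deadlocked
Reachable graph of Q (5 states):
  v0 = b.(((rec X. b.((X\{a} + b.0)\{b} + b.b.a.0))\{a} + b.0)\{b} + b.b.a.0) :: —b→ v1
  v1 = ((rec X. b.((X\{a} + b.0)\{b} + b.b.a.0))\{a} + b.0)\{b} + b.b.a.0 :: —b→ v2
  v2 = b.a.0 :: —b→ v3
  v3 = a.0 :: —a→ v4
  v4 = 0 :: deadlocked
Coarsest stable partition (strong bisimilarity classes):
  B0 = {u0, v0}
  B1 = {u1, v1}
  B2 = {u2, v2}
  B3 = {u3, v3}
  B4 = {u4, v4}
u0 ∈ B0, v0 ∈ B0 → same block
Bisimilar ⇒ trace-equivalent.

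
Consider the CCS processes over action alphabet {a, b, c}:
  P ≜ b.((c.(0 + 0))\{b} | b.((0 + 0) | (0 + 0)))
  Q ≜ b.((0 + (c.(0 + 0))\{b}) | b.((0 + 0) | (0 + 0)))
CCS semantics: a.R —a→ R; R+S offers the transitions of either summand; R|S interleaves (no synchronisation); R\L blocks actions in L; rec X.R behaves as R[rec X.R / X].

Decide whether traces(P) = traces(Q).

traces(P) = traces(Q)

LTS(P): 5 reachable states
  s0 = b.((c.(0 + 0))\{b} | b.((0 + 0) | (0 + 0))) has moves ··b··> s1
  s1 = (c.(0 + 0))\{b} | b.((0 + 0) | (0 + 0)) has moves ··b··> s2, ··c··> s3
  s2 = (c.(0 + 0))\{b} | ((0 + 0) | (0 + 0)) has moves ··c··> s4
  s3 = (0 + 0)\{b} | b.((0 + 0) | (0 + 0)) has moves ··b··> s4
  s4 = (0 + 0)\{b} | ((0 + 0) | (0 + 0)) has moves ∅
LTS(Q): 5 reachable states
  t0 = b.((0 + (c.(0 + 0))\{b}) | b.((0 + 0) | (0 + 0))) has moves ··b··> t1
  t1 = (0 + (c.(0 + 0))\{b}) | b.((0 + 0) | (0 + 0)) has moves ··b··> t2, ··c··> t3
  t2 = (0 + (c.(0 + 0))\{b}) | ((0 + 0) | (0 + 0)) has moves ··c··> t4
  t3 = (0 + 0)\{b} | b.((0 + 0) | (0 + 0)) has moves ··b··> t4
  t4 = (0 + 0)\{b} | ((0 + 0) | (0 + 0)) has moves ∅
Coarsest stable partition (strong bisimilarity classes):
  B0 = {s0, t0}
  B1 = {s1, t1}
  B2 = {s3, t3}
  B3 = {s4, t4}
  B4 = {s2, t2}
s0 ∈ B0, t0 ∈ B0 → same block
Bisimilar ⇒ trace-equivalent.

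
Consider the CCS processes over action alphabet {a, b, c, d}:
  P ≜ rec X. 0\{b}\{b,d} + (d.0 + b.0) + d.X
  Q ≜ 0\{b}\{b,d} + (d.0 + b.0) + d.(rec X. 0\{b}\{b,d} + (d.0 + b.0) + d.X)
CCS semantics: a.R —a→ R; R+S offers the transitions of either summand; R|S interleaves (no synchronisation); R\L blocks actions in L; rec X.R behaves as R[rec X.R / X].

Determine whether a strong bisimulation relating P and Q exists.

P ~ Q

Reachable graph of P (2 states):
  p0 = rec X. 0\{b}\{b,d} + (d.0 + b.0) + d.X ⊢ —b→ p1, —d→ p0, —d→ p1
  p1 = 0 ⊢ stopped
Reachable graph of Q (3 states):
  q0 = 0\{b}\{b,d} + (d.0 + b.0) + d.(rec X. 0\{b}\{b,d} + (d.0 + b.0) + d.X) ⊢ —b→ q1, —d→ q1, —d→ q2
  q1 = 0 ⊢ stopped
  q2 = rec X. 0\{b}\{b,d} + (d.0 + b.0) + d.X ⊢ —b→ q1, —d→ q1, —d→ q2
Partition-refinement fixed point:
  B0 = {p0, q0, q2}
  B1 = {p1, q1}
p0 ∈ B0, q0 ∈ B0 → same block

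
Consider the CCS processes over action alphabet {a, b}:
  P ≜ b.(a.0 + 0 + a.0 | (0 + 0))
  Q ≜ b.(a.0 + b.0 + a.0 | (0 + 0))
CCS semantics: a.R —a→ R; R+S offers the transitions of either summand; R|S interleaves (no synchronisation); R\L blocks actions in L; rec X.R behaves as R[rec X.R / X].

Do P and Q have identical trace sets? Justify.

P's transition system — 4 states:
  s0 = b.(a.0 + 0 + a.0 | (0 + 0)) | =b=> s1
  s1 = a.0 + 0 + a.0 | (0 + 0) | =a=> s2, =a=> s3
  s2 = 0 | ·
  s3 = 0 | (0 + 0) | ·
Q's transition system — 4 states:
  t0 = b.(a.0 + b.0 + a.0 | (0 + 0)) | =b=> t1
  t1 = a.0 + b.0 + a.0 | (0 + 0) | =a=> t2, =a=> t3, =b=> t2
  t2 = 0 | ·
  t3 = 0 | (0 + 0) | ·
Trace ⟨bb⟩ through Q, begin at {t0}:
  after b @ step 1: {t1}
  after b @ step 2: {t2}
  ✓ Q
Trace ⟨bb⟩ through P, begin at {s0}:
  after b @ step 1: {s1}
  after b @ step 2: ∅ (P stuck)

traces(P) ≠ traces(Q) — witness ⟨bb⟩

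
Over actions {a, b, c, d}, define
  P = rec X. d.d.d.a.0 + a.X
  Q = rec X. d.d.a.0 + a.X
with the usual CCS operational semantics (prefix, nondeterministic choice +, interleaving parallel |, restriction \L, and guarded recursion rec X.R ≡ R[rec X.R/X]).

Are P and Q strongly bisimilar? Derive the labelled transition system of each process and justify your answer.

LTS(P): 5 reachable states
  s0 = rec X. d.d.d.a.0 + a.X has moves -a-> s0, -d-> s1
  s1 = d.d.a.0 has moves -d-> s2
  s2 = d.a.0 has moves -d-> s3
  s3 = a.0 has moves -a-> s4
  s4 = 0 has moves deadlocked
LTS(Q): 4 reachable states
  t0 = rec X. d.d.a.0 + a.X has moves -a-> t0, -d-> t1
  t1 = d.a.0 has moves -d-> t2
  t2 = a.0 has moves -a-> t3
  t3 = 0 has moves deadlocked
Bisimilarity quotient blocks:
  B0 = {s0}
  B1 = {s1}
  B2 = {s2, t1}
  B3 = {s3, t2}
  B4 = {s4, t3}
  B5 = {t0}
s0 ∈ B0, t0 ∈ B5 → different blocks

not bisimilar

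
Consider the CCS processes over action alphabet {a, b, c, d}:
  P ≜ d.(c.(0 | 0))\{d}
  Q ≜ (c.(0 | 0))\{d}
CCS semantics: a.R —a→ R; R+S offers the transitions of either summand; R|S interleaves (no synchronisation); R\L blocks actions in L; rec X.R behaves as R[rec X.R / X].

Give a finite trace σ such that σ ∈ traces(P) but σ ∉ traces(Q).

P's transition system — 3 states:
  s0 = d.(c.(0 | 0))\{d} ⊢ -d-> s1
  s1 = (c.(0 | 0))\{d} ⊢ -c-> s2
  s2 = (0 | 0)\{d} ⊢ stopped
Q's transition system — 2 states:
  t0 = (c.(0 | 0))\{d} ⊢ -c-> t1
  t1 = (0 | 0)\{d} ⊢ stopped
Trace ⟨d⟩ through P, begin at {s0}:
  step 1 (d): {s1}
  ✓ P
Trace ⟨d⟩ through Q, begin at {t0}:
  step 1 (d): ∅  — Q cannot continue

d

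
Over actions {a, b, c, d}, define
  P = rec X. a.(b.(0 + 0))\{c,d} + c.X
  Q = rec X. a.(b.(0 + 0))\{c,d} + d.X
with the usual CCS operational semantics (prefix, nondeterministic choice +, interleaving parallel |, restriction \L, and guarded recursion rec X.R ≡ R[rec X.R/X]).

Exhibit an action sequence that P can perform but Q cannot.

c

Reachable graph of P (3 states):
  s0 = rec X. a.(b.(0 + 0))\{c,d} + c.X | -a-> s1, -c-> s0
  s1 = (b.(0 + 0))\{c,d} | -b-> s2
  s2 = (0 + 0)\{c,d} | stopped
Reachable graph of Q (3 states):
  t0 = rec X. a.(b.(0 + 0))\{c,d} + d.X | -a-> t1, -d-> t0
  t1 = (b.(0 + 0))\{c,d} | -b-> t2
  t2 = (0 + 0)\{c,d} | stopped
Executing c from P (initial set {s0}):
  step 1 (c): {s0}
  ✓ P
Executing c from Q (initial set {t0}):
  step 1 (c): ∅ (Q stuck)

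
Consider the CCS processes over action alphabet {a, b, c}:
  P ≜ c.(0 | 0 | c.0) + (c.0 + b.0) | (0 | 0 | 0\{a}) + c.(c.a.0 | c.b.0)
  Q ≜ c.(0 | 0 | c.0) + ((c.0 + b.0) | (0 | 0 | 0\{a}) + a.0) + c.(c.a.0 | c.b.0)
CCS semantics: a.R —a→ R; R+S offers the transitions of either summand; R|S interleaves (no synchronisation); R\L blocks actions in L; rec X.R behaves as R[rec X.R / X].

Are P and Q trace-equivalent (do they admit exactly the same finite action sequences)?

trace-distinct — witness ⟨a⟩

LTS(P): 13 reachable states
  u0 = c.(0 | 0 | c.0) + (c.0 + b.0) | (0 | 0 | 0\{a}) + c.(c.a.0 | c.b.0) | -b-> u1, -c-> u1, -c-> u2, -c-> u3
  u1 = 0 | (0 | 0 | 0\{a}) | deadlocked
  u2 = 0 | 0 | c.0 | -c-> u4
  u3 = c.a.0 | c.b.0 | -c-> u5, -c-> u6
  u4 = 0 | 0 | 0 | deadlocked
  u5 = a.0 | c.b.0 | -a-> u7, -c-> u8
  u6 = c.a.0 | b.0 | -b-> u9, -c-> u8
  u7 = 0 | c.b.0 | -c-> u10
  u8 = a.0 | b.0 | -a-> u10, -b-> u11
  u9 = c.a.0 | 0 | -c-> u11
  u10 = 0 | b.0 | -b-> u12
  u11 = a.0 | 0 | -a-> u12
  u12 = 0 | 0 | deadlocked
LTS(Q): 14 reachable states
  v0 = c.(0 | 0 | c.0) + ((c.0 + b.0) | (0 | 0 | 0\{a}) + a.0) + c.(c.a.0 | c.b.0) | -a-> v1, -b-> v2, -c-> v2, -c-> v3, -c-> v4
  v1 = 0 | deadlocked
  v2 = 0 | (0 | 0 | 0\{a}) | deadlocked
  v3 = 0 | 0 | c.0 | -c-> v5
  v4 = c.a.0 | c.b.0 | -c-> v6, -c-> v7
  v5 = 0 | 0 | 0 | deadlocked
  v6 = a.0 | c.b.0 | -a-> v8, -c-> v9
  v7 = c.a.0 | b.0 | -b-> v10, -c-> v9
  v8 = 0 | c.b.0 | -c-> v11
  v9 = a.0 | b.0 | -a-> v11, -b-> v12
  v10 = c.a.0 | 0 | -c-> v12
  v11 = 0 | b.0 | -b-> v13
  v12 = a.0 | 0 | -a-> v13
  v13 = 0 | 0 | deadlocked
Trace ⟨a⟩ through Q, begin at {v0}:
  step 1 (a): {v1}
  — Q admits the full trace.
Trace ⟨a⟩ through P, begin at {u0}:
  step 1 (a): ∅  — P cannot continue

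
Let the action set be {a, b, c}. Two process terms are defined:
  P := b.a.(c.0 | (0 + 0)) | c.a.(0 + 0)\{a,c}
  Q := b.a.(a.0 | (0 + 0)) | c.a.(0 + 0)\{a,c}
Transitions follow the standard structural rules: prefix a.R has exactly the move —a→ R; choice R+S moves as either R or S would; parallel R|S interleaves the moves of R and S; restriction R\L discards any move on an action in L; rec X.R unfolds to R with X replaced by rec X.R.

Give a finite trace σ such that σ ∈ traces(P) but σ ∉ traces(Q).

LTS(P): 12 reachable states
  s0 = b.a.(c.0 | (0 + 0)) | c.a.(0 + 0)\{a,c} ⊢ =b=> s1, =c=> s2
  s1 = a.(c.0 | (0 + 0)) | c.a.(0 + 0)\{a,c} ⊢ =a=> s3, =c=> s4
  s2 = b.a.(c.0 | (0 + 0)) | a.(0 + 0)\{a,c} ⊢ =a=> s5, =b=> s4
  s3 = c.0 | (0 + 0) | c.a.(0 + 0)\{a,c} ⊢ =c=> s6, =c=> s7
  s4 = a.(c.0 | (0 + 0)) | a.(0 + 0)\{a,c} ⊢ =a=> s7, =a=> s8
  s5 = b.a.(c.0 | (0 + 0)) | (0 + 0)\{a,c} ⊢ =b=> s8
  s6 = 0 | (0 + 0) | c.a.(0 + 0)\{a,c} ⊢ =c=> s9
  s7 = c.0 | (0 + 0) | a.(0 + 0)\{a,c} ⊢ =a=> s10, =c=> s9
  s8 = a.(c.0 | (0 + 0)) | (0 + 0)\{a,c} ⊢ =a=> s10
  s9 = 0 | (0 + 0) | a.(0 + 0)\{a,c} ⊢ =a=> s11
  s10 = c.0 | (0 + 0) | (0 + 0)\{a,c} ⊢ =c=> s11
  s11 = 0 | (0 + 0) | (0 + 0)\{a,c} ⊢ (no moves)
LTS(Q): 12 reachable states
  t0 = b.a.(a.0 | (0 + 0)) | c.a.(0 + 0)\{a,c} ⊢ =b=> t1, =c=> t2
  t1 = a.(a.0 | (0 + 0)) | c.a.(0 + 0)\{a,c} ⊢ =a=> t3, =c=> t4
  t2 = b.a.(a.0 | (0 + 0)) | a.(0 + 0)\{a,c} ⊢ =a=> t5, =b=> t4
  t3 = a.0 | (0 + 0) | c.a.(0 + 0)\{a,c} ⊢ =a=> t6, =c=> t7
  t4 = a.(a.0 | (0 + 0)) | a.(0 + 0)\{a,c} ⊢ =a=> t7, =a=> t8
  t5 = b.a.(a.0 | (0 + 0)) | (0 + 0)\{a,c} ⊢ =b=> t8
  t6 = 0 | (0 + 0) | c.a.(0 + 0)\{a,c} ⊢ =c=> t9
  t7 = a.0 | (0 + 0) | a.(0 + 0)\{a,c} ⊢ =a=> t10, =a=> t9
  t8 = a.(a.0 | (0 + 0)) | (0 + 0)\{a,c} ⊢ =a=> t10
  t9 = 0 | (0 + 0) | a.(0 + 0)\{a,c} ⊢ =a=> t11
  t10 = a.0 | (0 + 0) | (0 + 0)\{a,c} ⊢ =a=> t11
  t11 = 0 | (0 + 0) | (0 + 0)\{a,c} ⊢ (no moves)
Executing bacc from P (initial set {s0}):
  step 1 (b): {s1}
  step 2 (a): {s3}
  step 3 (c): {s6, s7}
  step 4 (c): {s9}
  — P admits the full trace.
Executing bacc from Q (initial set {t0}):
  step 1 (b): {t1}
  step 2 (a): {t3}
  step 3 (c): {t7}
  step 4 (c): no successor for Q

bacc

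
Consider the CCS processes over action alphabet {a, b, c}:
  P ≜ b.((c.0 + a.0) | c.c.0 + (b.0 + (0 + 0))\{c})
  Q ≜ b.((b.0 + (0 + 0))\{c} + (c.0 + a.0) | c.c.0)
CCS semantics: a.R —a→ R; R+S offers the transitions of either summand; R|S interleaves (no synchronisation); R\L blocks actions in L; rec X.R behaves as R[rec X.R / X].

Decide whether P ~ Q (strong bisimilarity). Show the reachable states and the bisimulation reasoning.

P's transition system — 8 states:
  p0 = b.((c.0 + a.0) | c.c.0 + (b.0 + (0 + 0))\{c}) :: =b=> p1
  p1 = (c.0 + a.0) | c.c.0 + (b.0 + (0 + 0))\{c} :: =a=> p2, =b=> p3, =c=> p2, =c=> p4
  p2 = 0 | c.c.0 :: =c=> p5
  p3 = 0\{c} :: ∅
  p4 = (c.0 + a.0) | c.0 :: =a=> p5, =c=> p5, =c=> p6
  p5 = 0 | c.0 :: =c=> p7
  p6 = (c.0 + a.0) | 0 :: =a=> p7, =c=> p7
  p7 = 0 | 0 :: ∅
Q's transition system — 8 states:
  q0 = b.((b.0 + (0 + 0))\{c} + (c.0 + a.0) | c.c.0) :: =b=> q1
  q1 = (b.0 + (0 + 0))\{c} + (c.0 + a.0) | c.c.0 :: =a=> q2, =b=> q3, =c=> q2, =c=> q4
  q2 = 0 | c.c.0 :: =c=> q5
  q3 = 0\{c} :: ∅
  q4 = (c.0 + a.0) | c.0 :: =a=> q5, =c=> q5, =c=> q6
  q5 = 0 | c.0 :: =c=> q7
  q6 = (c.0 + a.0) | 0 :: =a=> q7, =c=> q7
  q7 = 0 | 0 :: ∅
Bisimilarity quotient blocks:
  B0 = {p0, q0}
  B1 = {p1, q1}
  B2 = {p2, q2}
  B3 = {p5, q5}
  B4 = {p3, p7, q3, q7}
  B5 = {p4, q4}
  B6 = {p6, q6}
p0 ∈ B0, q0 ∈ B0 → same block

YES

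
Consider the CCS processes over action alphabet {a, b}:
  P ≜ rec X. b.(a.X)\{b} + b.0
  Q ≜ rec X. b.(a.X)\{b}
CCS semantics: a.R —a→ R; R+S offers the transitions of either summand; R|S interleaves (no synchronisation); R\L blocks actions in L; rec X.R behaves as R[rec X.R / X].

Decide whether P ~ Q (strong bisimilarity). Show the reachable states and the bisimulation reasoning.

not bisimilar

P's transition system — 4 states:
  s0 = rec X. b.(a.X)\{b} + b.0 :: ··b··> s1, ··b··> s2
  s1 = (a.(rec X. b.(a.X)\{b} + b.0))\{b} :: ··a··> s3
  s2 = 0 :: (no moves)
  s3 = (rec X. b.(a.X)\{b} + b.0)\{b} :: (no moves)
Q's transition system — 3 states:
  t0 = rec X. b.(a.X)\{b} :: ··b··> t1
  t1 = (a.(rec X. b.(a.X)\{b}))\{b} :: ··a··> t2
  t2 = (rec X. b.(a.X)\{b})\{b} :: (no moves)
Bisimilarity quotient blocks:
  B0 = {s0}
  B1 = {s1, t1}
  B2 = {s2, s3, t2}
  B3 = {t0}
s0 ∈ B0, t0 ∈ B3 → different blocks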